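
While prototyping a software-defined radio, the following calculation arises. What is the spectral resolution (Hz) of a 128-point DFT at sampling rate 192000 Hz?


DFT frequency resolution:
df = fs / N
   = 192000 / 128
   = 1500.0 Hz

1500.0 Hz


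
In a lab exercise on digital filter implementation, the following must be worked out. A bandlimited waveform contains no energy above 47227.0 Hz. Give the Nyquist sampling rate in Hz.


The Nyquist rate is twice the maximum frequency component.
fs_min = 2 * fmax
      = 2 * 47227.0
      = 94454.0 Hz

94454.0


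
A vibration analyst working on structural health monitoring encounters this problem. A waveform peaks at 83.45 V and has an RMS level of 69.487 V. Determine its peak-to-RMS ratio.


Crest factor is the ratio of peak to RMS:
CF = V_peak / V_rms
   = 83.45 / 69.487
   = 1.2009

1.2009


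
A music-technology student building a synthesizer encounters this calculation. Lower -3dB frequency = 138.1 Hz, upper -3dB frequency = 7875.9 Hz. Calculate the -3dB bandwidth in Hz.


Bandwidth is the difference of -3dB frequencies:
BW = f_high - f_low
   = 7875.9 - 138.1
   = 7737.8 Hz

7737.8 Hz


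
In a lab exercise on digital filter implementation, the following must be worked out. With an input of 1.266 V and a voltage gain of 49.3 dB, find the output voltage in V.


Output voltage from dB gain:
V_out = V_in * 10^(gain_dB / 20)
      = 1.266 * 10^(49.3 / 20)
      = 1.266 * 291.742701
      = 369.3463 V

369.3463 V


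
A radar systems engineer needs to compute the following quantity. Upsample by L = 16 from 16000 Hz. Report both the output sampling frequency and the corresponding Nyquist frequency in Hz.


Step 1 — output sample rate after interpolation by L:
fs_out = L * fs_in = 16 * 16000 = 256000 Hz

Step 2 — Nyquist frequency of the output stream:
f_Nyq = fs_out / 2 = 256000 / 2 = 128000.0 Hz

fs_out = 256000 Hz; f_Nyquist = 128000.0 Hz


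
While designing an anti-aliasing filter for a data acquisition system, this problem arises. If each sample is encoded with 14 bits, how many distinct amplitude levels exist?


Number of quantization levels = 2^N
= 2^14
= 16384

16384


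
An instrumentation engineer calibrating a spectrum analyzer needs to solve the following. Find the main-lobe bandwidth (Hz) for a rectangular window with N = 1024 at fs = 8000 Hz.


Main lobe width for a rectangular window:
Width = 2 * fs / N
      = 2 * 8000 / 1024
      = 16000 / 1024
      = 15.625 Hz

15.625 Hz


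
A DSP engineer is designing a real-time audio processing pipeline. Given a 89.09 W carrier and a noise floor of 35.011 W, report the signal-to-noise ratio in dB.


SNR in decibels:
SNR = 10 * log10(Ps / Pn)
    = 10 * log10(89.09 / 35.011)
    = 10 * log10(2.5446)
    = 10 * 0.4056
    = 4.06 dB

4.06 dB


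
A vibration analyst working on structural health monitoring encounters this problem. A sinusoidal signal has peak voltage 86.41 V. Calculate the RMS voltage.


RMS voltage for a sinusoidal waveform:
V_rms = V_peak / sqrt(2)
      = 86.41 / 1.414214
      = 61.101 V

61.101 V


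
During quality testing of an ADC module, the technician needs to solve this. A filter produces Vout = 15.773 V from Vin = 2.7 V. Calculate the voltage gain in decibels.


Voltage gain in dB:
G = 20 * log10(Vout / Vin)
  = 20 * log10(15.773 / 2.7)
  = 20 * log10(5.841852)
  = 20 * 0.766551
  = 15.33 dB

15.33 dB


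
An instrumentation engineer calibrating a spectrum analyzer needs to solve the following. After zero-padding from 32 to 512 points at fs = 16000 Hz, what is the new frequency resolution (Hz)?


Frequency resolution after zero-padding:
N_padded = 32 * 16 = 512
df = fs / N_padded
   = 16000 / 512
   = 31.25 Hz

31.25 Hz


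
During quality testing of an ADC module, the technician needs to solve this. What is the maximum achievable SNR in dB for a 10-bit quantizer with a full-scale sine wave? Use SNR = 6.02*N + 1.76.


Theoretical SNR for a full-scale sinusoid:
SNR = 6.02 * N + 1.76
    = 6.02 * 10 + 1.76
    = 60.2 + 1.76
    = 61.96 dB

61.96 dB


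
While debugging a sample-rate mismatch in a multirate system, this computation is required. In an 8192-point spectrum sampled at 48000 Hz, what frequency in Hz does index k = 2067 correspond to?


Frequency of DFT bin k:
f_k = k * fs / N
    = 2067 * 48000 / 8192
    = 99216000 / 8192
    = 12111.328 Hz

12111.328 Hz


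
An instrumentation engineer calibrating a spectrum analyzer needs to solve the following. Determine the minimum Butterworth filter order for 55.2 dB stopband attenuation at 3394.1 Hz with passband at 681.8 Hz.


Butterworth filter order formula:
n = log10(10^(A/10) - 1) / (2 * log10(f_stop/f_pass))
10^(55.2/10) - 1 = 331130.1215
f_stop/f_pass = 3394.1 / 681.8 = 4.9781
n = 3.9594 -> ceil = 4

4


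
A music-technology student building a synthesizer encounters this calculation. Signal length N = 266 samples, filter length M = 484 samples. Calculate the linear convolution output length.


Linear convolution output length:
L = N + M - 1
  = 266 + 484 - 1
  = 749 samples

749


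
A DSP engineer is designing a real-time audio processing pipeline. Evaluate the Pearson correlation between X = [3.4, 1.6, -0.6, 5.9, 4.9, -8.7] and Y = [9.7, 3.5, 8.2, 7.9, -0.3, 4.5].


Pearson correlation coefficient (population):
r = cov(X,Y) / (std(X) * std(Y))
Mean X = 1.0833, Mean Y = 5.5833
Cov(X,Y) = 0.559722
Std(X) = 4.863955, Std(Y) = 3.398243
r = 0.0339

0.0339


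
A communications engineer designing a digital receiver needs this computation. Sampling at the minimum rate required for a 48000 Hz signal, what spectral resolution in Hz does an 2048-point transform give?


Step 1 — Nyquist sampling rate:
fs = 2 * fmax = 2 * 48000 = 96000 Hz

Step 2 — DFT bin spacing:
df = fs / N = 96000 / 2048 = 46.875 Hz

46.875 Hz


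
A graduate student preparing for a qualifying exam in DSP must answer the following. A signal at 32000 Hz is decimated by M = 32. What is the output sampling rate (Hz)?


Decimation reduces the sample rate:
fs_out = fs_in / M
       = 32000 / 32
       = 1000.0 Hz

1000.0 Hz


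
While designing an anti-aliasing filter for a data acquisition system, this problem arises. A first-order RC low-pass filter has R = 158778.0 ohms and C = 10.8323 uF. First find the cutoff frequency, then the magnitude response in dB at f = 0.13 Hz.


Step 1 — cutoff frequency:
fc = 1 / (2*pi*R*C)
C = 10.8323 uF = 1.08323e-05 F
fc = 1 / (2*pi*158778.0*1.08323e-05)
   = 0.0925357 Hz

Step 2 — magnitude at f = 0.13 Hz:
|H(f)| = 1 / sqrt(1 + (f/fc)^2)
f/fc = 0.13 / 0.0925357 = 1.404863
|H| = 1 / sqrt(1 + 1.97364) = 0.5799036
|H|_dB = 20*log10(0.5799036) = -4.73 dB

fc = 0.0925357 Hz; |H(0.13 Hz)| = -4.73 dB


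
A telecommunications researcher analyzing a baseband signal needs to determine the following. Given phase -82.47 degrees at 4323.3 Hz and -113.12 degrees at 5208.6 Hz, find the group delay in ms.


Group delay from phase difference:
tau = -d(phi)/d(omega)
d(phi) = -30.65 deg = -0.534943 rad
d(omega) = 2*pi*(5208.6 - 4323.3) = 5562.504 rad/s
tau = -(-0.534943) / 5562.504
    = 0.0962 ms

0.0962 ms


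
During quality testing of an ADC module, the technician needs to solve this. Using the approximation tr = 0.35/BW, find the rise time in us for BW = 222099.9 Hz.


Rise time from bandwidth relationship:
tr = 0.35 / BW
   = 0.35 / 222099.9
   = 1.575867436e-06 s
   = 1.5759 us

1.5759 us


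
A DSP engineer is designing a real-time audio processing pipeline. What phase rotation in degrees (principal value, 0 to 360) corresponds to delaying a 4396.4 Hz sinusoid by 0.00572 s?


Phase shift from frequency and time delay:
phi = 360 * f * t_delay
    = 360 * 4396.4 * 0.00572
    = 9053.07 degrees
    mod 360 = 53.07 degrees

53.07 degrees


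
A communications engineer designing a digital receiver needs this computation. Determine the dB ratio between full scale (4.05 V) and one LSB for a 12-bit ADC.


Dynamic range from full-scale to LSB:
V_min = V_max / 2^bits = 4.05 / 2^12
DR = 20 * log10(V_max / V_min)
   = 20 * log10(2^12)
   = 20 * 12 * log10(2)
   = 72.25 dB

72.25 dB


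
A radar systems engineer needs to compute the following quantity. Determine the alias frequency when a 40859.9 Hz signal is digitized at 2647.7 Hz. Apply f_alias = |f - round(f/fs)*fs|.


Compute the nearest integer multiple of fs to the signal:
n = round(40859.9 / 2647.7) = 15
f_alias = |40859.9 - 15 * 2647.7|
        = |40859.9 - 39715.5|
        = 1144.4 Hz

1144.4


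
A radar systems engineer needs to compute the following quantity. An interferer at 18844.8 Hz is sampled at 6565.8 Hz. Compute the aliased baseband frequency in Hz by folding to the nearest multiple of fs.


Compute the nearest integer multiple of fs to the signal:
n = round(18844.8 / 6565.8) = 3
f_alias = |18844.8 - 3 * 6565.8|
        = |18844.8 - 19697.4|
        = 852.6 Hz

852.6


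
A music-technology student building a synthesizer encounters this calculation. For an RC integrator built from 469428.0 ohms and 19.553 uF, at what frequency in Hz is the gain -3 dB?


Cutoff frequency of a first-order RC filter:
fc = 1 / (2 * pi * R * C)
C = 19.553 uF = 1.9553e-05 F
fc = 1 / (2 * pi * 469428.0 * 1.9553e-05)
   = 1 / 57.671634356341
   = 0.01734 Hz

0.01734 Hz


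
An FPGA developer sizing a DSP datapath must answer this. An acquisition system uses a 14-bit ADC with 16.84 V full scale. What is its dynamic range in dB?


Dynamic range from full-scale to LSB:
V_min = V_max / 2^bits = 16.84 / 2^14
DR = 20 * log10(V_max / V_min)
   = 20 * log10(2^14)
   = 20 * 14 * log10(2)
   = 84.29 dB

84.29 dB


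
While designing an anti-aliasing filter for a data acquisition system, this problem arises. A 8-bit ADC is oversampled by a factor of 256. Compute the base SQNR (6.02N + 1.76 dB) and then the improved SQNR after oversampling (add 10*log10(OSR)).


Step 1 — baseline SQNR at Nyquist:
SQNR_base = 6.02*N + 1.76
          = 6.02*8 + 1.76
          = 49.92 dB

Step 2 — oversampling processing gain:
G = 10*log10(OSR) = 10*log10(256) = 24.08 dB

Step 3 — total:
SQNR_total = 49.92 + 24.08 = 74.0 dB

Base SQNR = 49.92 dB; oversampled SQNR = 74.0 dB


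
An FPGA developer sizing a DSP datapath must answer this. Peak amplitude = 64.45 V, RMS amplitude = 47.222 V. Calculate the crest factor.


Crest factor is the ratio of peak to RMS:
CF = V_peak / V_rms
   = 64.45 / 47.222
   = 1.3648

1.3648


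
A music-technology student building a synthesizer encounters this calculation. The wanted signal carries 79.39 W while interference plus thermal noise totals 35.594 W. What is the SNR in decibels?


SNR in decibels:
SNR = 10 * log10(Ps / Pn)
    = 10 * log10(79.39 / 35.594)
    = 10 * log10(2.2304)
    = 10 * 0.3484
    = 3.48 dB

3.48 dB


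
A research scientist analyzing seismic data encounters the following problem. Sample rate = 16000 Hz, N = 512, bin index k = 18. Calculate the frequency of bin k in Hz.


Frequency of DFT bin k:
f_k = k * fs / N
    = 18 * 16000 / 512
    = 288000 / 512
    = 562.5 Hz

562.5 Hz


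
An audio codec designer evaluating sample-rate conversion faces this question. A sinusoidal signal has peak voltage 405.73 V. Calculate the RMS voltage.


RMS voltage for a sinusoidal waveform:
V_rms = V_peak / sqrt(2)
      = 405.73 / 1.414214
      = 286.894 V

286.894 V


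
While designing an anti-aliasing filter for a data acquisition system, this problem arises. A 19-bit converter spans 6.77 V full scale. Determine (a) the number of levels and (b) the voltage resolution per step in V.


Step 1 — number of quantization levels:
L = 2^N = 2^19 = 524288

Step 2 — LSB step size:
delta = Vfs / L
      = 6.77 / 524288
      = 1.291e-05 V

Levels = 524288; step size = 1.291e-05 V


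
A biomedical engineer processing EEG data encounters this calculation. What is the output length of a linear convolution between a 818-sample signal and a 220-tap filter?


Linear convolution output length:
L = N + M - 1
  = 818 + 220 - 1
  = 1037 samples

1037


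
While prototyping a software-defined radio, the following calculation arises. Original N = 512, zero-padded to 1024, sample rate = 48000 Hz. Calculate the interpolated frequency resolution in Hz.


Frequency resolution after zero-padding:
N_padded = 512 * 2 = 1024
df = fs / N_padded
   = 48000 / 1024
   = 46.875 Hz

46.875 Hz


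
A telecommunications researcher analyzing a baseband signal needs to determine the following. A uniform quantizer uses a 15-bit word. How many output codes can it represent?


Number of quantization levels = 2^N
= 2^15
= 32768

32768


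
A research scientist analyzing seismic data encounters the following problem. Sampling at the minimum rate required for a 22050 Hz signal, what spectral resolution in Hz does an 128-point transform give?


Step 1 — Nyquist sampling rate:
fs = 2 * fmax = 2 * 22050 = 44100 Hz

Step 2 — DFT bin spacing:
df = fs / N = 44100 / 128 = 344.5312 Hz

344.5312 Hz


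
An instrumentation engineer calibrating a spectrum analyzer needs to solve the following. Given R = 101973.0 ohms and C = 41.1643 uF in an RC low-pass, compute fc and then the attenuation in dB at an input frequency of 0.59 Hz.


Step 1 — cutoff frequency:
fc = 1 / (2*pi*R*C)
C = 41.1643 uF = 4.11643e-05 F
fc = 1 / (2*pi*101973.0*4.11643e-05)
   = 0.0379153 Hz

Step 2 — magnitude at f = 0.59 Hz:
|H(f)| = 1 / sqrt(1 + (f/fc)^2)
f/fc = 0.59 / 0.0379153 = 15.561
|H| = 1 / sqrt(1 + 242.144721) = 0.0641309
|H|_dB = 20*log10(0.0641309) = -23.86 dB

fc = 0.0379153 Hz; |H(0.59 Hz)| = -23.86 dB


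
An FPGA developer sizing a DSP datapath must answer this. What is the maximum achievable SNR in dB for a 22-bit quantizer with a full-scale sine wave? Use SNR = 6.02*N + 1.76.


Theoretical SNR for a full-scale sinusoid:
SNR = 6.02 * N + 1.76
    = 6.02 * 22 + 1.76
    = 132.44 + 1.76
    = 134.2 dB

134.2 dB


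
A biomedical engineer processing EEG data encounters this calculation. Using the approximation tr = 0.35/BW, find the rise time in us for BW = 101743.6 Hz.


Rise time from bandwidth relationship:
tr = 0.35 / BW
   = 0.35 / 101743.6
   = 3.440019815e-06 s
   = 3.44 us

3.44 us


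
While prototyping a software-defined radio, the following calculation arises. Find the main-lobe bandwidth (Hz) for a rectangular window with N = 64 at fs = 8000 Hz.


Main lobe width for a rectangular window:
Width = 2 * fs / N
      = 2 * 8000 / 64
      = 16000 / 64
      = 250.0 Hz

250.0 Hz


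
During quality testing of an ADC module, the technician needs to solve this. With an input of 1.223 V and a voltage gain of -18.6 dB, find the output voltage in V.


Output voltage from dB gain:
V_out = V_in * 10^(gain_dB / 20)
      = 1.223 * 10^(-18.6 / 20)
      = 1.223 * 0.11749
      = 0.1437 V

0.1437 V


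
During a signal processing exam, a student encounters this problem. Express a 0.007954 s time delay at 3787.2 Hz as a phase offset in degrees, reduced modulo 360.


Phase shift from frequency and time delay:
phi = 360 * f * t_delay
    = 360 * 3787.2 * 0.007954
    = 10844.42 degrees
    mod 360 = 44.42 degrees

44.42 degrees


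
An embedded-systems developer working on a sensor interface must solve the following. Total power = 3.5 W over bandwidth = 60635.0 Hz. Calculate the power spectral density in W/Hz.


Power spectral density:
PSD = P / BW
    = 3.5 / 60635.0
    = 5.772e-05 W/Hz

5.772e-05 W/Hz


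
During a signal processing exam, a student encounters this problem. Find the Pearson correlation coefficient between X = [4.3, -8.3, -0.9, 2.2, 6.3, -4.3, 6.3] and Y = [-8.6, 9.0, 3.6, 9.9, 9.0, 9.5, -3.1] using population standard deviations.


Pearson correlation coefficient (population):
r = cov(X,Y) / (std(X) * std(Y))
Mean X = 0.8, Mean Y = 4.1857
Cov(X,Y) = -17.18
Std(X) = 5.160565, Std(Y) = 6.80492
r = -0.4892

-0.4892


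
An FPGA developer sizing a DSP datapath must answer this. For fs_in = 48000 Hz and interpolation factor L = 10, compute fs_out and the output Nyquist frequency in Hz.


Step 1 — output sample rate after interpolation by L:
fs_out = L * fs_in = 10 * 48000 = 480000 Hz

Step 2 — Nyquist frequency of the output stream:
f_Nyq = fs_out / 2 = 480000 / 2 = 240000.0 Hz

fs_out = 480000 Hz; f_Nyquist = 240000.0 Hz


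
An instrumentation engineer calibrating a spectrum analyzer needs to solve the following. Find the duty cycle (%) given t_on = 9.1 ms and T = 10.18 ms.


Duty cycle as a percentage:
DC = (t_on / T) * 100
   = (9.1 / 10.18) * 100
   = 0.89391 * 100
   = 89.39 %

89.39 %


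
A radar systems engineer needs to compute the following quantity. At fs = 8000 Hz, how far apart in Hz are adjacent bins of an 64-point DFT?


DFT frequency resolution:
df = fs / N
   = 8000 / 64
   = 125.0 Hz

125.0 Hz


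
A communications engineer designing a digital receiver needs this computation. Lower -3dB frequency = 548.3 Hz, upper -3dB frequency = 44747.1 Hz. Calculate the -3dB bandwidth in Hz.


Bandwidth is the difference of -3dB frequencies:
BW = f_high - f_low
   = 44747.1 - 548.3
   = 44198.8 Hz

44198.8 Hz


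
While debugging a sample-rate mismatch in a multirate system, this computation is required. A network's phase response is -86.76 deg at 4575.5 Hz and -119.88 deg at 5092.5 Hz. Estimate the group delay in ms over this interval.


Group delay from phase difference:
tau = -d(phi)/d(omega)
d(phi) = -33.12 deg = -0.578053 rad
d(omega) = 2*pi*(5092.5 - 4575.5) = 3248.4068 rad/s
tau = -(-0.578053) / 3248.4068
    = 0.1779 ms

0.1779 ms


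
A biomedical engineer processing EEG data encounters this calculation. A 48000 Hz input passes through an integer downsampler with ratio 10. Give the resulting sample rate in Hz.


Decimation reduces the sample rate:
fs_out = fs_in / M
       = 48000 / 10
       = 4800.0 Hz

4800.0 Hz


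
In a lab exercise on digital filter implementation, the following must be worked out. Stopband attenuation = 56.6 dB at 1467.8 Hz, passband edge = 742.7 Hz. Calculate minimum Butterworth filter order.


Butterworth filter order formula:
n = log10(10^(A/10) - 1) / (2 * log10(f_stop/f_pass))
10^(56.6/10) - 1 = 457087.1896
f_stop/f_pass = 1467.8 / 742.7 = 1.9763
n = 9.5655 -> ceil = 10

10


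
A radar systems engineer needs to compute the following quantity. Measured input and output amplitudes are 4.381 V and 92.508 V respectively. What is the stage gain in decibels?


Voltage gain in dB:
G = 20 * log10(Vout / Vin)
  = 20 * log10(92.508 / 4.381)
  = 20 * log10(21.115727)
  = 20 * 1.324606
  = 26.49 dB

26.49 dB


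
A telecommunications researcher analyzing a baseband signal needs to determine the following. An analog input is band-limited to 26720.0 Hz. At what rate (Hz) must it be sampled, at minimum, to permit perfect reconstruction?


The Nyquist rate is twice the maximum frequency component.
fs_min = 2 * fmax
      = 2 * 26720.0
      = 53440.0 Hz

53440.0


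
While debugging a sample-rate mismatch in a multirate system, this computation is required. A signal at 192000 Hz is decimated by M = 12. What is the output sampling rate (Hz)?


Decimation reduces the sample rate:
fs_out = fs_in / M
       = 192000 / 12
       = 16000.0 Hz

16000.0 Hz


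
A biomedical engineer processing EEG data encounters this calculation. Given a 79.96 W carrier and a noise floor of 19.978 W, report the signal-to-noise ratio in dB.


SNR in decibels:
SNR = 10 * log10(Ps / Pn)
    = 10 * log10(79.96 / 19.978)
    = 10 * log10(4.0024)
    = 10 * 0.6023
    = 6.02 dB

6.02 dB


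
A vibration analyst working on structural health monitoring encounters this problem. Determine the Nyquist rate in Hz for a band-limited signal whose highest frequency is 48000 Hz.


The Nyquist rate is twice the maximum frequency component.
fs_min = 2 * fmax
      = 2 * 48000
      = 96000 Hz

96000


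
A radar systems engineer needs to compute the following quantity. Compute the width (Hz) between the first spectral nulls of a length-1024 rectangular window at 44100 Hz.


Main lobe width for a rectangular window:
Width = 2 * fs / N
      = 2 * 44100 / 1024
      = 88200 / 1024
      = 86.133 Hz

86.133 Hz


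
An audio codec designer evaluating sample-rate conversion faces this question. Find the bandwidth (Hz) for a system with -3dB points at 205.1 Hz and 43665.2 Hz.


Bandwidth is the difference of -3dB frequencies:
BW = f_high - f_low
   = 43665.2 - 205.1
   = 43460.1 Hz

43460.1 Hz


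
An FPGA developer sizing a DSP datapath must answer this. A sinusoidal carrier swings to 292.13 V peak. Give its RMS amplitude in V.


RMS voltage for a sinusoidal waveform:
V_rms = V_peak / sqrt(2)
      = 292.13 / 1.414214
      = 206.567 V

206.567 V


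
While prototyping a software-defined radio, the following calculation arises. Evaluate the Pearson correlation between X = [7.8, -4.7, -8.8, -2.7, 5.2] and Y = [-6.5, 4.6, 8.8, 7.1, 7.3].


Pearson correlation coefficient (population):
r = cov(X,Y) / (std(X) * std(Y))
Mean X = -0.64, Mean Y = 4.26
Cov(X,Y) = -23.4676
Std(X) = 6.207286, Std(Y) = 5.546386
r = -0.6816

-0.6816


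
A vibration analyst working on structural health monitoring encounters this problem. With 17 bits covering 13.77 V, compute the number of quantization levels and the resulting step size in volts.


Step 1 — number of quantization levels:
L = 2^N = 2^17 = 131072

Step 2 — LSB step size:
delta = Vfs / L
      = 13.77 / 131072
      = 0.00010506 V

Levels = 131072; step size = 0.00010506 V


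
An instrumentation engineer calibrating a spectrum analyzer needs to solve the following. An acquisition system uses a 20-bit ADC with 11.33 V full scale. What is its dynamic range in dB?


Dynamic range from full-scale to LSB:
V_min = V_max / 2^bits = 11.33 / 2^20
DR = 20 * log10(V_max / V_min)
   = 20 * log10(2^20)
   = 20 * 20 * log10(2)
   = 120.41 dB

120.41 dB


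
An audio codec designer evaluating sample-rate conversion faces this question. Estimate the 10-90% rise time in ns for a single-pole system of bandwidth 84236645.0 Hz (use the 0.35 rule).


Rise time from bandwidth relationship:
tr = 0.35 / BW
   = 0.35 / 84236645.0
   = 4.1549613e-09 s
   = 4.155 ns

4.155 ns


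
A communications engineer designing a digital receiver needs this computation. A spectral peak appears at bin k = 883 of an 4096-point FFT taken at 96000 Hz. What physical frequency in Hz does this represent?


Frequency of DFT bin k:
f_k = k * fs / N
    = 883 * 96000 / 4096
    = 84768000 / 4096
    = 20695.312 Hz

20695.312 Hz


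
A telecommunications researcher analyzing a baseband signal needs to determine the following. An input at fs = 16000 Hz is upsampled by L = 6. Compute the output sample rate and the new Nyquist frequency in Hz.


Step 1 — output sample rate after interpolation by L:
fs_out = L * fs_in = 6 * 16000 = 96000 Hz

Step 2 — Nyquist frequency of the output stream:
f_Nyq = fs_out / 2 = 96000 / 2 = 48000.0 Hz

fs_out = 96000 Hz; f_Nyquist = 48000.0 Hz


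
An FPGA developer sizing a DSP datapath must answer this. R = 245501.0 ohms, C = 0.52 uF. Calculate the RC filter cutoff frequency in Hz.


Cutoff frequency of a first-order RC filter:
fc = 1 / (2 * pi * R * C)
C = 0.52 uF = 5.2e-07 F
fc = 1 / (2 * pi * 245501.0 * 5.2e-07)
   = 1 / 0.80211470357091
   = 1.246704 Hz

1.246704 Hz


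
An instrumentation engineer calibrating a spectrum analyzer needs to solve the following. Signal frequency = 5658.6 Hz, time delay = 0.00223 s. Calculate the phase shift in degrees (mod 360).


Phase shift from frequency and time delay:
phi = 360 * f * t_delay
    = 360 * 5658.6 * 0.00223
    = 4542.72 degrees
    mod 360 = 222.72 degrees

222.72 degrees


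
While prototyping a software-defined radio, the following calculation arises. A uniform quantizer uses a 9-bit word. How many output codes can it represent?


Number of quantization levels = 2^N
= 2^9
= 512

512


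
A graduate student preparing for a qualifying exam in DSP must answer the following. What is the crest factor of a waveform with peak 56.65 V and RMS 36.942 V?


Crest factor is the ratio of peak to RMS:
CF = V_peak / V_rms
   = 56.65 / 36.942
   = 1.5335

1.5335


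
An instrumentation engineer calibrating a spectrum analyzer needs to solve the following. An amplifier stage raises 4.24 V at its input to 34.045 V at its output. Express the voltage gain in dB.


Voltage gain in dB:
G = 20 * log10(Vout / Vin)
  = 20 * log10(34.045 / 4.24)
  = 20 * log10(8.029481)
  = 20 * 0.904687
  = 18.09 dB

18.09 dB


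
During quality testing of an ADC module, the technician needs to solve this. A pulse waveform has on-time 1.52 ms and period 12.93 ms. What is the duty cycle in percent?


Duty cycle as a percentage:
DC = (t_on / T) * 100
   = (1.52 / 12.93) * 100
   = 0.117556 * 100
   = 11.76 %

11.76 %


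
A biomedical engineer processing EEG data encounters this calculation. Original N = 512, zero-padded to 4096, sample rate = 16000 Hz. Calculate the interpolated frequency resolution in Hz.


Frequency resolution after zero-padding:
N_padded = 512 * 8 = 4096
df = fs / N_padded
   = 16000 / 4096
   = 3.9062 Hz

3.9062 Hz


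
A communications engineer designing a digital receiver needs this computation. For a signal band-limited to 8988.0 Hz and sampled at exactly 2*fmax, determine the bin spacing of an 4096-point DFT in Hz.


Step 1 — Nyquist sampling rate:
fs = 2 * fmax = 2 * 8988.0 = 17976.0 Hz

Step 2 — DFT bin spacing:
df = fs / N = 17976.0 / 4096 = 4.3887 Hz

4.3887 Hz


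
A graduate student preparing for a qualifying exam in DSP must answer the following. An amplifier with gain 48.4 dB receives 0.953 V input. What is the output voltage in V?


Output voltage from dB gain:
V_out = V_in * 10^(gain_dB / 20)
      = 0.953 * 10^(48.4 / 20)
      = 0.953 * 263.026799
      = 250.6645 V

250.6645 V


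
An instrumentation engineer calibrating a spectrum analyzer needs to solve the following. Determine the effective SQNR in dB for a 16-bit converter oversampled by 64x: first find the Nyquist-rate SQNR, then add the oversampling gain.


Step 1 — baseline SQNR at Nyquist:
SQNR_base = 6.02*N + 1.76
          = 6.02*16 + 1.76
          = 98.08 dB

Step 2 — oversampling processing gain:
G = 10*log10(OSR) = 10*log10(64) = 18.06 dB

Step 3 — total:
SQNR_total = 98.08 + 18.06 = 116.14 dB

Base SQNR = 98.08 dB; oversampled SQNR = 116.14 dB


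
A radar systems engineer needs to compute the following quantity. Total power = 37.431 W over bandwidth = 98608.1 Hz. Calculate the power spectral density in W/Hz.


Power spectral density:
PSD = P / BW
    = 37.431 / 98608.1
    = 0.00037959 W/Hz

0.00037959 W/Hz


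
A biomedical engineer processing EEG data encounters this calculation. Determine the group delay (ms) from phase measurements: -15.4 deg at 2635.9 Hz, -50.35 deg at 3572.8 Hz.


Group delay from phase difference:
tau = -d(phi)/d(omega)
d(phi) = -34.95 deg = -0.609993 rad
d(omega) = 2*pi*(3572.8 - 2635.9) = 5886.7163 rad/s
tau = -(-0.609993) / 5886.7163
    = 0.1036 ms

0.1036 ms


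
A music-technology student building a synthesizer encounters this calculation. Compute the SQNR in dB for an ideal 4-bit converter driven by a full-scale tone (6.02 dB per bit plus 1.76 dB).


Theoretical SNR for a full-scale sinusoid:
SNR = 6.02 * N + 1.76
    = 6.02 * 4 + 1.76
    = 24.08 + 1.76
    = 25.84 dB

25.84 dB


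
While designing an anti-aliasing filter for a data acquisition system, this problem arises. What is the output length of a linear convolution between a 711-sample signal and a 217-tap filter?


Linear convolution output length:
L = N + M - 1
  = 711 + 217 - 1
  = 927 samples

927


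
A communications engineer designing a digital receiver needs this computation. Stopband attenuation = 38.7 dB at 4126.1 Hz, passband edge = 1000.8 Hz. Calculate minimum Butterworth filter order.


Butterworth filter order formula:
n = log10(10^(A/10) - 1) / (2 * log10(f_stop/f_pass))
10^(38.7/10) - 1 = 7412.1024
f_stop/f_pass = 4126.1 / 1000.8 = 4.1228
n = 3.1453 -> ceil = 4

4


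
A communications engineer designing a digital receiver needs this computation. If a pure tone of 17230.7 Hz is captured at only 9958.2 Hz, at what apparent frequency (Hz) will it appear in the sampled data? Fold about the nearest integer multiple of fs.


Compute the nearest integer multiple of fs to the signal:
n = round(17230.7 / 9958.2) = 2
f_alias = |17230.7 - 2 * 9958.2|
        = |17230.7 - 19916.4|
        = 2685.7 Hz

2685.7


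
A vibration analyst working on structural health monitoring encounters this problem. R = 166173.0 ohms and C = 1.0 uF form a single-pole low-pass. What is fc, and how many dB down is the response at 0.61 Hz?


Step 1 — cutoff frequency:
fc = 1 / (2*pi*R*C)
C = 1.0 uF = 1e-06 F
fc = 1 / (2*pi*166173.0*1e-06)
   = 0.957767 Hz

Step 2 — magnitude at f = 0.61 Hz:
|H(f)| = 1 / sqrt(1 + (f/fc)^2)
f/fc = 0.61 / 0.957767 = 0.636898
|H| = 1 / sqrt(1 + 0.405639) = 0.8434573
|H|_dB = 20*log10(0.8434573) = -1.48 dB

fc = 0.957767 Hz; |H(0.61 Hz)| = -1.48 dB


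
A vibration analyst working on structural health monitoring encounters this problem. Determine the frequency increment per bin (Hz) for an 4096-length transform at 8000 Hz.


DFT frequency resolution:
df = fs / N
   = 8000 / 4096
   = 1.9531 Hz

1.9531 Hz


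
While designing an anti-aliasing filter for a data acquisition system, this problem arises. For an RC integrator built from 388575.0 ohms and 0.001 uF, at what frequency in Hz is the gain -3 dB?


Cutoff frequency of a first-order RC filter:
fc = 1 / (2 * pi * R * C)
C = 0.001 uF = 1e-09 F
fc = 1 / (2 * pi * 388575.0 * 1e-09)
   = 1 / 0.0024414887307373
   = 409.586162 Hz

409.586162 Hz


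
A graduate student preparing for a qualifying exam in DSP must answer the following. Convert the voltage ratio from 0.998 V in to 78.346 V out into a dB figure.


Voltage gain in dB:
G = 20 * log10(Vout / Vin)
  = 20 * log10(78.346 / 0.998)
  = 20 * log10(78.503006)
  = 20 * 1.894886
  = 37.9 dB

37.9 dB


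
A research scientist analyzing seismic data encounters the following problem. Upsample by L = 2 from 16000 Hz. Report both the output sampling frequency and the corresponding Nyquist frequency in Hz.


Step 1 — output sample rate after interpolation by L:
fs_out = L * fs_in = 2 * 16000 = 32000 Hz

Step 2 — Nyquist frequency of the output stream:
f_Nyq = fs_out / 2 = 32000 / 2 = 16000.0 Hz

fs_out = 32000 Hz; f_Nyquist = 16000.0 Hz


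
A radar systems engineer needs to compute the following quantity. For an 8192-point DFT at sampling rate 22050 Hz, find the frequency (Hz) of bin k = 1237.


Frequency of DFT bin k:
f_k = k * fs / N
    = 1237 * 22050 / 8192
    = 27275850 / 8192
    = 3329.572 Hz

3329.572 Hz


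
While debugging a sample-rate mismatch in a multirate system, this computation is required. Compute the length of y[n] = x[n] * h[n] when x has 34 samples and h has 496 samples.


Linear convolution output length:
L = N + M - 1
  = 34 + 496 - 1
  = 529 samples

529


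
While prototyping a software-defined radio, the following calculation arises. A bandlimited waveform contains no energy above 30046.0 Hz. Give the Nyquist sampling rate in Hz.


The Nyquist rate is twice the maximum frequency component.
fs_min = 2 * fmax
      = 2 * 30046.0
      = 60092.0 Hz

60092.0


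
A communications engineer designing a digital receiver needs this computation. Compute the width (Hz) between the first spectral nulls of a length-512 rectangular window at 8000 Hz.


Main lobe width for a rectangular window:
Width = 2 * fs / N
      = 2 * 8000 / 512
      = 16000 / 512
      = 31.25 Hz

31.25 Hz


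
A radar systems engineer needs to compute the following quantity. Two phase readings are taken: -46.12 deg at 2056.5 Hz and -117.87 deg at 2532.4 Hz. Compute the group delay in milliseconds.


Group delay from phase difference:
tau = -d(phi)/d(omega)
d(phi) = -71.75 deg = -1.252274 rad
d(omega) = 2*pi*(2532.4 - 2056.5) = 2990.1679 rad/s
tau = -(-1.252274) / 2990.1679
    = 0.4188 ms

0.4188 ms


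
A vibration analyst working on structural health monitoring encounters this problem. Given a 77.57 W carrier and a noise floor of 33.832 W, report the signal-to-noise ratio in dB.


SNR in decibels:
SNR = 10 * log10(Ps / Pn)
    = 10 * log10(77.57 / 33.832)
    = 10 * log10(2.2928)
    = 10 * 0.3604
    = 3.6 dB

3.6 dB


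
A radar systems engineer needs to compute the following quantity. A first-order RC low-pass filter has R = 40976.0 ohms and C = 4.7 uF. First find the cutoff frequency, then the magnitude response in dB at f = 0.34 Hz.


Step 1 — cutoff frequency:
fc = 1 / (2*pi*R*C)
C = 4.7 uF = 4.7e-06 F
fc = 1 / (2*pi*40976.0*4.7e-06)
   = 0.826405 Hz

Step 2 — magnitude at f = 0.34 Hz:
|H(f)| = 1 / sqrt(1 + (f/fc)^2)
f/fc = 0.34 / 0.826405 = 0.411421
|H| = 1 / sqrt(1 + 0.169267) = 0.9247901
|H|_dB = 20*log10(0.9247901) = -0.68 dB

fc = 0.826405 Hz; |H(0.34 Hz)| = -0.68 dB


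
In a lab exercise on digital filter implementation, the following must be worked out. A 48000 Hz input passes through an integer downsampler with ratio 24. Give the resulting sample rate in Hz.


Decimation reduces the sample rate:
fs_out = fs_in / M
       = 48000 / 24
       = 2000.0 Hz

2000.0 Hz


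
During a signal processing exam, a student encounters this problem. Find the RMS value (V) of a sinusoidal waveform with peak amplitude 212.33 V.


RMS voltage for a sinusoidal waveform:
V_rms = V_peak / sqrt(2)
      = 212.33 / 1.414214
      = 150.14 V

150.14 V


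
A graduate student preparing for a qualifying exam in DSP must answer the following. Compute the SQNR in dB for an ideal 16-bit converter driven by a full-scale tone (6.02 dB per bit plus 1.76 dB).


Theoretical SNR for a full-scale sinusoid:
SNR = 6.02 * N + 1.76
    = 6.02 * 16 + 1.76
    = 96.32 + 1.76
    = 98.08 dB

98.08 dB


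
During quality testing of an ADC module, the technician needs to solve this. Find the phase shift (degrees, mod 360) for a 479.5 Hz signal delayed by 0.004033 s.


Phase shift from frequency and time delay:
phi = 360 * f * t_delay
    = 360 * 479.5 * 0.004033
    = 696.18 degrees
    mod 360 = 336.18 degrees

336.18 degrees


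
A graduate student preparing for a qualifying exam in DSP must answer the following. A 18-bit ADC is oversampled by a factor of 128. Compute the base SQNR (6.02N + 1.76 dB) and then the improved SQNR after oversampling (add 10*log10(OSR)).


Step 1 — baseline SQNR at Nyquist:
SQNR_base = 6.02*N + 1.76
          = 6.02*18 + 1.76
          = 110.12 dB

Step 2 — oversampling processing gain:
G = 10*log10(OSR) = 10*log10(128) = 21.07 dB

Step 3 — total:
SQNR_total = 110.12 + 21.07 = 131.19 dB

Base SQNR = 110.12 dB; oversampled SQNR = 131.19 dB


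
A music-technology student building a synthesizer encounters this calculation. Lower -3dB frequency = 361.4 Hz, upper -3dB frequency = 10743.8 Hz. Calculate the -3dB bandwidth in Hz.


Bandwidth is the difference of -3dB frequencies:
BW = f_high - f_low
   = 10743.8 - 361.4
   = 10382.4 Hz

10382.4 Hz


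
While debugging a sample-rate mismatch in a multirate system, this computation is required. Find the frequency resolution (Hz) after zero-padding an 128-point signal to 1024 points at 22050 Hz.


Frequency resolution after zero-padding:
N_padded = 128 * 8 = 1024
df = fs / N_padded
   = 22050 / 1024
   = 21.5332 Hz

21.5332 Hz


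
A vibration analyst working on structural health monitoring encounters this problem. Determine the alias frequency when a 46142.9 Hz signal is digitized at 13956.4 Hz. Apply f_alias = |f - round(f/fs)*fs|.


Compute the nearest integer multiple of fs to the signal:
n = round(46142.9 / 13956.4) = 3
f_alias = |46142.9 - 3 * 13956.4|
        = |46142.9 - 41869.2|
        = 4273.7 Hz

4273.7


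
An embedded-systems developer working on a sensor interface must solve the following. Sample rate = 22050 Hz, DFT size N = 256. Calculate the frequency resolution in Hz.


DFT frequency resolution:
df = fs / N
   = 22050 / 256
   = 86.1328 Hz

86.1328 Hz


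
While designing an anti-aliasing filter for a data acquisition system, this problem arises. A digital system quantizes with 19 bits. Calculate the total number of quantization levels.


Number of quantization levels = 2^N
= 2^19
= 524288

524288


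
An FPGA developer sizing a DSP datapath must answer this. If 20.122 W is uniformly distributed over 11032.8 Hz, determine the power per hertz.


Power spectral density:
PSD = P / BW
    = 20.122 / 11032.8
    = 0.00182383 W/Hz

0.00182383 W/Hz


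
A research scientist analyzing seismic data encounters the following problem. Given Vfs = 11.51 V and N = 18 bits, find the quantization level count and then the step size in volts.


Step 1 — number of quantization levels:
L = 2^N = 2^18 = 262144

Step 2 — LSB step size:
delta = Vfs / L
      = 11.51 / 262144
      = 4.391e-05 V

Levels = 262144; step size = 4.391e-05 V


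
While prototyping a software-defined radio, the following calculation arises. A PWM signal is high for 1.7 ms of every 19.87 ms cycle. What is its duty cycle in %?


Duty cycle as a percentage:
DC = (t_on / T) * 100
   = (1.7 / 19.87) * 100
   = 0.085556 * 100
   = 8.56 %

8.56 %


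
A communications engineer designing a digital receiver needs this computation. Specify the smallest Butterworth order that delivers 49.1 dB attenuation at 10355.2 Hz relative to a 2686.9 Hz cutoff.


Butterworth filter order formula:
n = log10(10^(A/10) - 1) / (2 * log10(f_stop/f_pass))
10^(49.1/10) - 1 = 81282.0516
f_stop/f_pass = 10355.2 / 2686.9 = 3.854
n = 4.1901 -> ceil = 5

5


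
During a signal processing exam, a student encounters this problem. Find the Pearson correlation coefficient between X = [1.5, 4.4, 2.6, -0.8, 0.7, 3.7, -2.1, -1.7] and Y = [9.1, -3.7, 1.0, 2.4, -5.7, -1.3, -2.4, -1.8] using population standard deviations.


Pearson correlation coefficient (population):
r = cov(X,Y) / (std(X) * std(Y))
Mean X = 1.0375, Mean Y = -0.3
Cov(X,Y) = -0.02
Std(X) = 2.287978, Std(Y) = 4.267903
r = -0.002

-0.002


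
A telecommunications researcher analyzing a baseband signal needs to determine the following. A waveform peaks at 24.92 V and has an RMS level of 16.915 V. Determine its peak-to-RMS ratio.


Crest factor is the ratio of peak to RMS:
CF = V_peak / V_rms
   = 24.92 / 16.915
   = 1.4732

1.4732


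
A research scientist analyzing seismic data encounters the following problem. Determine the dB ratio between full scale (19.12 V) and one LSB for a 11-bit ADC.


Dynamic range from full-scale to LSB:
V_min = V_max / 2^bits = 19.12 / 2^11
DR = 20 * log10(V_max / V_min)
   = 20 * log10(2^11)
   = 20 * 11 * log10(2)
   = 66.23 dB

66.23 dB


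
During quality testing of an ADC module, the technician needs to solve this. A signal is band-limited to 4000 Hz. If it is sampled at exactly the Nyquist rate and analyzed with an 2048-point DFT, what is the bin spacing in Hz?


Step 1 — Nyquist sampling rate:
fs = 2 * fmax = 2 * 4000 = 8000 Hz

Step 2 — DFT bin spacing:
df = fs / N = 8000 / 2048 = 3.9062 Hz

3.9062 Hz


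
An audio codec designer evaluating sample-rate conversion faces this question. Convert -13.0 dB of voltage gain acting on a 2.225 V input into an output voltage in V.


Output voltage from dB gain:
V_out = V_in * 10^(gain_dB / 20)
      = 2.225 * 10^(-13.0 / 20)
      = 2.225 * 0.223872
      = 0.4981 V

0.4981 V


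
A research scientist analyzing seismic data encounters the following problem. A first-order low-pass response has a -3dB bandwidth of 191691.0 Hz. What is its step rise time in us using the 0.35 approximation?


Rise time from bandwidth relationship:
tr = 0.35 / BW
   = 0.35 / 191691.0
   = 1.825855152e-06 s
   = 1.8259 us

1.8259 us
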